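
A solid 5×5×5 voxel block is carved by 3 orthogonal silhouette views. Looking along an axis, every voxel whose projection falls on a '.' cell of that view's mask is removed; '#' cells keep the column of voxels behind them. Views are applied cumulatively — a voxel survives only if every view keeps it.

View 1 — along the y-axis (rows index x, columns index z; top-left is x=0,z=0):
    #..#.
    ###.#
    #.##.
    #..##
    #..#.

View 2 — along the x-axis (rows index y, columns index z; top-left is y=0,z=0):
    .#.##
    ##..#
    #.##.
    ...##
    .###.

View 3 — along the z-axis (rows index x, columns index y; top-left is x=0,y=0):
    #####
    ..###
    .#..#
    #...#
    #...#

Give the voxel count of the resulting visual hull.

start: 5×5×5 = 125 voxels
after view 1 [y-axis, 14 of 25 cells solid] → remaining = 70
after view 2 [x-axis, 14 of 25 cells solid] → remaining = 39
after view 3 [z-axis, 14 of 25 cells solid] → remaining = 19

remaining voxels: 19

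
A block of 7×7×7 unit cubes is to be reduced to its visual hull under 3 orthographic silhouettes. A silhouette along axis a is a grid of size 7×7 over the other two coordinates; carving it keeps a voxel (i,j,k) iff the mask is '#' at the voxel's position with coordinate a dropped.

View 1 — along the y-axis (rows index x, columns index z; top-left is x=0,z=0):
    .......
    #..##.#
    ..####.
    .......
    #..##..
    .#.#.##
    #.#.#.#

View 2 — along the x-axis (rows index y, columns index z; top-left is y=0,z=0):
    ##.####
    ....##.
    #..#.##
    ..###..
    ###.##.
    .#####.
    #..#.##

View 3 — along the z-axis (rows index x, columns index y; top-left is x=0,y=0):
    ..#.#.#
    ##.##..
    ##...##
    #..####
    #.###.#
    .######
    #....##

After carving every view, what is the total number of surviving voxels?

voxel count = 51

initial block: 7^3 = 343
V1 y: intersect with XZ mask (19 set) -- 133 left
V2 x: intersect with YZ mask (29 set) -- 82 left
V3 z: intersect with XY mask (30 set) -- 51 left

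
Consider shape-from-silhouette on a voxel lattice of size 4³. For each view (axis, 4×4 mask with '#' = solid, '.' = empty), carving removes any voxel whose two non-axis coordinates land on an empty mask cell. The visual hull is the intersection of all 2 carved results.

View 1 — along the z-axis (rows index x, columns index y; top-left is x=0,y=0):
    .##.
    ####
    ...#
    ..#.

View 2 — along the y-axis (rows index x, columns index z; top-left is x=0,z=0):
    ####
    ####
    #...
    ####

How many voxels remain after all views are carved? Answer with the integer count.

29 voxels

full grid |V| = 64
carve view 1 (along z, XY-mask fill 8/16): 32 voxels remain
carve view 2 (along y, XZ-mask fill 13/16): 29 voxels remain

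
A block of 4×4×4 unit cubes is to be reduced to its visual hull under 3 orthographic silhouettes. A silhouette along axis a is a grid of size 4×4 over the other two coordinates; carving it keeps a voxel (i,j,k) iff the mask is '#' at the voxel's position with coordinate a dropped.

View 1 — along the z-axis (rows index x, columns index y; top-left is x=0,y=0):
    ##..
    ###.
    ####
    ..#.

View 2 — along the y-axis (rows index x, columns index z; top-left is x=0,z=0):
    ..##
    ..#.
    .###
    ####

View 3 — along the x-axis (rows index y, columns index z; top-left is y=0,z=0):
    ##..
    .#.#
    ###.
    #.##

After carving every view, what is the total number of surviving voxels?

full grid |V| = 64
[1] z-view keeps 10 columns → grid now 40
[2] y-view keeps 10 columns → grid now 23
[3] x-view keeps 10 columns → grid now 12

|visual hull| = 12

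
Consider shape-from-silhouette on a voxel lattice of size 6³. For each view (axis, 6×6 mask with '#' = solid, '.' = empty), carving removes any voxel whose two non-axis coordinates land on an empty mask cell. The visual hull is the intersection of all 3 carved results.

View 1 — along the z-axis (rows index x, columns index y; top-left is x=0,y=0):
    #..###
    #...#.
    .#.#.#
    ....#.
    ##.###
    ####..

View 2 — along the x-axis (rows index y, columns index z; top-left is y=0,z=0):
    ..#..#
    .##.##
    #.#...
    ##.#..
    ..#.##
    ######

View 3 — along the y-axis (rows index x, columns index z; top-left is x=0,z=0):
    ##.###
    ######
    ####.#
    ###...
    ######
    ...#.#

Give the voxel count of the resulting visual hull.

49 voxels

initial block: 6^3 = 216
  1. axis=2 (XY plane), |mask|=19  ⇒  voxels=114
  2. axis=0 (YZ plane), |mask|=20  ⇒  voxels=64
  3. axis=1 (XZ plane), |mask|=27  ⇒  voxels=49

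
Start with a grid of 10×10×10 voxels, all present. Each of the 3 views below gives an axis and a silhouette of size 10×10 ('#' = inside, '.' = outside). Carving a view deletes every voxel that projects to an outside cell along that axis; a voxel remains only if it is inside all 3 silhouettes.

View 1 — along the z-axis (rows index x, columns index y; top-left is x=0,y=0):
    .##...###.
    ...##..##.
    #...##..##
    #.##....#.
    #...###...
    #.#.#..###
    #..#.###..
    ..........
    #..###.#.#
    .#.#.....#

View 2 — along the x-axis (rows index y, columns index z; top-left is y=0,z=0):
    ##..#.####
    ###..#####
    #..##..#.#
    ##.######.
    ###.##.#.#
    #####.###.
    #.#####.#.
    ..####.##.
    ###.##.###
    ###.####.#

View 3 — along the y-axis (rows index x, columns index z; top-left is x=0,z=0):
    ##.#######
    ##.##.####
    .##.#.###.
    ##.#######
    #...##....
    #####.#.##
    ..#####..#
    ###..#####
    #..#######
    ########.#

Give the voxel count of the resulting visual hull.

before carving: 1000 voxels (10×10×10)
  1. axis=2 (XY plane), |mask|=42  ⇒  voxels=420
  2. axis=0 (YZ plane), |mask|=72  ⇒  voxels=303
  3. axis=1 (XZ plane), |mask|=74  ⇒  voxels=222

222 voxels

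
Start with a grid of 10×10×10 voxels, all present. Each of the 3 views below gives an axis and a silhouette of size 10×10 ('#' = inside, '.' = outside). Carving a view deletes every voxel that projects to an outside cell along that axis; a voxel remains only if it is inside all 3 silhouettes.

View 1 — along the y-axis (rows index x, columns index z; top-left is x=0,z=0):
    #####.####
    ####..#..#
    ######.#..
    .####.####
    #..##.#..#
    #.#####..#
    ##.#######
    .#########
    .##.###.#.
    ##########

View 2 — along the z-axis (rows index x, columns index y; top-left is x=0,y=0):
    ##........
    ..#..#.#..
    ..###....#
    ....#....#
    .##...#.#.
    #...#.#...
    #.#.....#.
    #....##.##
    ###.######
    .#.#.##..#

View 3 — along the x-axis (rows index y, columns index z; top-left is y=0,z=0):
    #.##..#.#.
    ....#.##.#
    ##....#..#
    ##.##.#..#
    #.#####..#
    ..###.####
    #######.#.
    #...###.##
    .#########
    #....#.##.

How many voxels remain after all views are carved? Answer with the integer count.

initial block: 10^3 = 1000
step 1: project along y, AND mask (76/100) → |grid| = 760
step 2: project along z, AND mask (40/100) → |grid| = 297
step 3: project along x, AND mask (60/100) → |grid| = 180

180 voxels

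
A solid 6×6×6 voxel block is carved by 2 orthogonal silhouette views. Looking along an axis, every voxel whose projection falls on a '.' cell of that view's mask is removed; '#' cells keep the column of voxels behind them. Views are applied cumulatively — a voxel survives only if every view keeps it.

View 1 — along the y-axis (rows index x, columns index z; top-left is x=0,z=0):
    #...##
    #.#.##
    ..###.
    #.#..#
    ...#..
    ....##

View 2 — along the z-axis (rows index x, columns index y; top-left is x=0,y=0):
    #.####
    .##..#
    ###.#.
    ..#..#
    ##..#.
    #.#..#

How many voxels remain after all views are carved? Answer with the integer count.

full grid |V| = 216
  1. axis=1 (XZ plane), |mask|=16  ⇒  voxels=96
  2. axis=2 (XY plane), |mask|=20  ⇒  voxels=54

voxel count = 54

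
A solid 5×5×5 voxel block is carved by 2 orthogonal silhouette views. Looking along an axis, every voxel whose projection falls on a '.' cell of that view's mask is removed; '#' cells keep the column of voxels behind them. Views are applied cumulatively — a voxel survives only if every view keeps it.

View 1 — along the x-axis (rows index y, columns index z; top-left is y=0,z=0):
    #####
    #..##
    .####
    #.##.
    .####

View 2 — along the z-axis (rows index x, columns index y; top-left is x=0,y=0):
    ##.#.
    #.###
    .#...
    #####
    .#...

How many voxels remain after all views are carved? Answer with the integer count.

before carving: 125 voxels (5×5×5)
step 1: project along x, AND mask (19/25) → |grid| = 95
step 2: project along z, AND mask (14/25) → |grid| = 52

52 voxels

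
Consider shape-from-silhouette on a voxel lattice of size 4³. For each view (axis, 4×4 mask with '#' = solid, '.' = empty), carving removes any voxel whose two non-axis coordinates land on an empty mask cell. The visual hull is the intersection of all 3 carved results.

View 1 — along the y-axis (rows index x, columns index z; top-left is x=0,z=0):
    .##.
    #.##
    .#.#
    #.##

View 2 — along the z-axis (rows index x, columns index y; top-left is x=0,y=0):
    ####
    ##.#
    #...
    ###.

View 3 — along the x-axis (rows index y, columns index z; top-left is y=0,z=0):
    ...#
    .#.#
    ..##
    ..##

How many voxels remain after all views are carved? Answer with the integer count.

|visual hull| = 12

before carving: 64 voxels (4×4×4)
[1] y-view keeps 10 columns → grid now 40
[2] z-view keeps 11 columns → grid now 28
[3] x-view keeps 7 columns → grid now 12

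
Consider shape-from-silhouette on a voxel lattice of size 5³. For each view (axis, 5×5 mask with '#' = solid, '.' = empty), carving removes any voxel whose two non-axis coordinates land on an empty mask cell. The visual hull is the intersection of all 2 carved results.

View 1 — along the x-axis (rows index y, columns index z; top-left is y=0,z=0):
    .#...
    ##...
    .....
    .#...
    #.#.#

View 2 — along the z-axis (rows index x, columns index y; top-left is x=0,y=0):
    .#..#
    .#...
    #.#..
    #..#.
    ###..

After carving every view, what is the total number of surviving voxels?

13 voxels

initial block: 5^3 = 125
V1 x: intersect with YZ mask (7 set) -- 35 left
V2 z: intersect with XY mask (10 set) -- 13 left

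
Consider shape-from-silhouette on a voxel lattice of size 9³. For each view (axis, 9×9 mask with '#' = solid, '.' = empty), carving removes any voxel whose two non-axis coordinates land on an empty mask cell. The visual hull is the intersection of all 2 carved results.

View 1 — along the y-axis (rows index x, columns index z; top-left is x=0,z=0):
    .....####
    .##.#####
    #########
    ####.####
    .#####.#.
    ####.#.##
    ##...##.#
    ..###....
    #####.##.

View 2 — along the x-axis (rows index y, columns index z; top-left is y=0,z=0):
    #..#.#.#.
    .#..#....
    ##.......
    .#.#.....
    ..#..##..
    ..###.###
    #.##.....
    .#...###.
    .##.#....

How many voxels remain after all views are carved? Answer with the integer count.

183 voxels

initial block: 9^3 = 729
  1. axis=1 (XZ plane), |mask|=56  ⇒  voxels=504
  2. axis=0 (YZ plane), |mask|=29  ⇒  voxels=183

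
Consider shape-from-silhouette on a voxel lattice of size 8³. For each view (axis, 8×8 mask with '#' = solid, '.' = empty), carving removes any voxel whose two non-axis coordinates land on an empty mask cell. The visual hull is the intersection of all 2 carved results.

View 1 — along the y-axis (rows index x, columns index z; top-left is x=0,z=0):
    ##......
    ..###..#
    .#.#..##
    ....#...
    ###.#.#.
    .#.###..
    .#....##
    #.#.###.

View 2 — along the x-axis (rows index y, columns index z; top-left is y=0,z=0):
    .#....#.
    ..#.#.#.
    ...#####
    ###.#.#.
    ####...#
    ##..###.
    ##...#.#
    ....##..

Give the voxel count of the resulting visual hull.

114 voxels

full grid |V| = 512
after view 1 [y-axis, 28 of 64 cells solid] → remaining = 224
after view 2 [x-axis, 31 of 64 cells solid] → remaining = 114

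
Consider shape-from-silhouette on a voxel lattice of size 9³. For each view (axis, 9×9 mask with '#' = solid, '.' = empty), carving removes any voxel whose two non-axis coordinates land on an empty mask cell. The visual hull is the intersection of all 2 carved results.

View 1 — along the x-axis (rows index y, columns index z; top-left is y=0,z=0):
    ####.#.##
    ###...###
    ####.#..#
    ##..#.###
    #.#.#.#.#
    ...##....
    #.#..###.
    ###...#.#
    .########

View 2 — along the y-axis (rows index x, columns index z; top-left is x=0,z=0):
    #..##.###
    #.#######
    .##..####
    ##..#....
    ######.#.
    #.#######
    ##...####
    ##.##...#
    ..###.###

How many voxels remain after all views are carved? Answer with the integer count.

start: 9×9×9 = 729 voxels
V1 x: intersect with YZ mask (50 set) -- 450 left
V2 y: intersect with XZ mask (55 set) -- 306 left

remaining voxels: 306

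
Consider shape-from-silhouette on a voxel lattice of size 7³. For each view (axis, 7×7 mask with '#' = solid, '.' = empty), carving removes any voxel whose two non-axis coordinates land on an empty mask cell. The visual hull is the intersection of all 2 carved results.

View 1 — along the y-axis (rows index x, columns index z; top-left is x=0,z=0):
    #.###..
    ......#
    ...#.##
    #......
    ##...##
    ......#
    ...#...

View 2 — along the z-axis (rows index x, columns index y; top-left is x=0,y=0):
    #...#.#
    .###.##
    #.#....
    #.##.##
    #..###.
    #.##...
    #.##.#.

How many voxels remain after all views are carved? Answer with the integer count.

|visual hull| = 51

full grid |V| = 343
after view 1 [y-axis, 15 of 49 cells solid] → remaining = 105
after view 2 [z-axis, 26 of 49 cells solid] → remaining = 51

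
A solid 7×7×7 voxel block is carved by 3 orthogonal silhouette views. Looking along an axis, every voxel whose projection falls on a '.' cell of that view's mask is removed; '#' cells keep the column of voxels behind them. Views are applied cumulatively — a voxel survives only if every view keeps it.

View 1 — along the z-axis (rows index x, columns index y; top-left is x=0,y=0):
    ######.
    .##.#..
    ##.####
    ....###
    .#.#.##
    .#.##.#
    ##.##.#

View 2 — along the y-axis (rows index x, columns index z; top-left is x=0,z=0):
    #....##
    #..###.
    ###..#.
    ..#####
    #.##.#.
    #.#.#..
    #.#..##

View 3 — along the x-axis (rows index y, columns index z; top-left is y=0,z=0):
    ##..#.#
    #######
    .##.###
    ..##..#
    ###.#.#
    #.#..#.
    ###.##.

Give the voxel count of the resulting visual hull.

before carving: 343 voxels (7×7×7)
after view 1 [z-axis, 31 of 49 cells solid] → remaining = 217
after view 2 [y-axis, 27 of 49 cells solid] → remaining = 117
after view 3 [x-axis, 32 of 49 cells solid] → remaining = 81

81 voxels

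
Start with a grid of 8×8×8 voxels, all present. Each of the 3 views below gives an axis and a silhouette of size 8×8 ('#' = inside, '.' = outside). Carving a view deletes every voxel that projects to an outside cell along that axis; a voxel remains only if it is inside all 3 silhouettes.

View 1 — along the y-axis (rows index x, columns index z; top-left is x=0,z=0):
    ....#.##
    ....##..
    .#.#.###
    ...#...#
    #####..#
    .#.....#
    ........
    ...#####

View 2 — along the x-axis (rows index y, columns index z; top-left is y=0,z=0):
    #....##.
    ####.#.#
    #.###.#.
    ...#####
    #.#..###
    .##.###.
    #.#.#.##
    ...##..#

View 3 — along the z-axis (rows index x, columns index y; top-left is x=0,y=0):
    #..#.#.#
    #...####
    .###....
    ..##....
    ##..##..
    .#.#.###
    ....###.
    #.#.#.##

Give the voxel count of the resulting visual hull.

full grid |V| = 512
V1 y: intersect with XZ mask (25 set) -- 200 left
V2 x: intersect with YZ mask (37 set) -- 115 left
V3 z: intersect with XY mask (31 set) -- 59 left

59 voxels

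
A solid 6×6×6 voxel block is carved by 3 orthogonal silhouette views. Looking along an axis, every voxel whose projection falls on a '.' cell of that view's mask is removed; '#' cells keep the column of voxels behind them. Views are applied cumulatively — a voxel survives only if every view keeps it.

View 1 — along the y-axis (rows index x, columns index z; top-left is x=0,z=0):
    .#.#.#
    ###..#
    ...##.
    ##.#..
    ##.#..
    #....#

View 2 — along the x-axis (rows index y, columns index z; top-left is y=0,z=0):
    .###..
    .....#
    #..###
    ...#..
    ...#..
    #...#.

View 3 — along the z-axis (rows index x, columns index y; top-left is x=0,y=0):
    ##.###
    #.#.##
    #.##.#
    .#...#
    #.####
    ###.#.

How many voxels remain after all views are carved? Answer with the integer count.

26 voxels

full grid |V| = 216
V1 y: intersect with XZ mask (17 set) -- 102 left
V2 x: intersect with YZ mask (12 set) -- 37 left
V3 z: intersect with XY mask (24 set) -- 26 left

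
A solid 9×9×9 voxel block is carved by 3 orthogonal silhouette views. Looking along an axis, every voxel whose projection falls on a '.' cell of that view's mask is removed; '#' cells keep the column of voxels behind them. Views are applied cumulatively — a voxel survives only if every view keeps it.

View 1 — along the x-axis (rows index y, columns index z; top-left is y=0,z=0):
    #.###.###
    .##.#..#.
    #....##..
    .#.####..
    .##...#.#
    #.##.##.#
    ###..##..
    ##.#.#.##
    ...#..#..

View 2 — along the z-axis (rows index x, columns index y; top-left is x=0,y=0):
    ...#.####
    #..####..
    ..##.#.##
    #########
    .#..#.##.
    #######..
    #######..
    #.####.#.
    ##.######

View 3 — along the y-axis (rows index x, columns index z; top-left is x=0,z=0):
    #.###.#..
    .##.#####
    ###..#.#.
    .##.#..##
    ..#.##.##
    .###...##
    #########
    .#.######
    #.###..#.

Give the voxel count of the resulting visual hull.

full grid |V| = 729
V1 x: intersect with YZ mask (42 set) -- 378 left
V2 z: intersect with XY mask (56 set) -- 272 left
V3 y: intersect with XZ mask (53 set) -- 171 left

voxel count = 171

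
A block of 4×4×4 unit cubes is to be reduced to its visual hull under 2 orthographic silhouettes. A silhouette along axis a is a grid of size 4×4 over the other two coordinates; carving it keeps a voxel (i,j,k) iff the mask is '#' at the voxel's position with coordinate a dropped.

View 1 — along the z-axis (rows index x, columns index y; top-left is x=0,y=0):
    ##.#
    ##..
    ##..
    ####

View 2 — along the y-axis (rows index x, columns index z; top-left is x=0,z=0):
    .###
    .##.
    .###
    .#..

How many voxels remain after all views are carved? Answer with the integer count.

23 voxels

full grid |V| = 64
after view 1 [z-axis, 11 of 16 cells solid] → remaining = 44
after view 2 [y-axis, 9 of 16 cells solid] → remaining = 23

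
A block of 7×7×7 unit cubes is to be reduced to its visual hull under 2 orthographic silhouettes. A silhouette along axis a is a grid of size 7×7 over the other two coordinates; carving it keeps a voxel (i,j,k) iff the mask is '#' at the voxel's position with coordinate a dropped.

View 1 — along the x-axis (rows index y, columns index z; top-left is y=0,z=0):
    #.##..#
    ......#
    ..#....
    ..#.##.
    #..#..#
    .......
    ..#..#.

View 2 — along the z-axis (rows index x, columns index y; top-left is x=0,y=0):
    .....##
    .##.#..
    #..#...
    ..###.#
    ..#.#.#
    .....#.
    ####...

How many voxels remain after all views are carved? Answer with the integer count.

initial block: 7^3 = 343
  1. axis=0 (YZ plane), |mask|=14  ⇒  voxels=98
  2. axis=2 (XY plane), |mask|=19  ⇒  voxels=38

voxel count = 38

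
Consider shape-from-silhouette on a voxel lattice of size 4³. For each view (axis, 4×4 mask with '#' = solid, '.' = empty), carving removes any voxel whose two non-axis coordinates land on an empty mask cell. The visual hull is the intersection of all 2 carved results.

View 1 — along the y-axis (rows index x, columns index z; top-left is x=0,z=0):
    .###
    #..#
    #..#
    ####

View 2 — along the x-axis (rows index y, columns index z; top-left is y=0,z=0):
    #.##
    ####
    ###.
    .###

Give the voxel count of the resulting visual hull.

voxel count = 35

before carving: 64 voxels (4×4×4)
after view 1 [y-axis, 11 of 16 cells solid] → remaining = 44
after view 2 [x-axis, 13 of 16 cells solid] → remaining = 35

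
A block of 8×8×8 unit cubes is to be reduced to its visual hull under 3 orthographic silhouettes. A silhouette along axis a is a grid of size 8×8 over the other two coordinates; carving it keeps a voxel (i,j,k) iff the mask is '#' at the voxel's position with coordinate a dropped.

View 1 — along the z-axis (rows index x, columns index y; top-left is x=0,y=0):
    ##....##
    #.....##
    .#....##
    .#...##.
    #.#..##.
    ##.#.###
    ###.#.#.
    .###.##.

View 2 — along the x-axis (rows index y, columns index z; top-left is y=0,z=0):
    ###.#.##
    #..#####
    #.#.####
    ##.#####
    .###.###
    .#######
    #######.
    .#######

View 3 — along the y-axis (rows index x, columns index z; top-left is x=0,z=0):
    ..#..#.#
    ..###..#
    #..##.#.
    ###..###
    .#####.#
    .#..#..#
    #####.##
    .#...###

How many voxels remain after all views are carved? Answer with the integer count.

initial block: 8^3 = 512
carve view 1 (along z, XY-mask fill 33/64): 264 voxels remain
carve view 2 (along x, YZ-mask fill 52/64): 216 voxels remain
carve view 3 (along y, XZ-mask fill 37/64): 123 voxels remain

|visual hull| = 123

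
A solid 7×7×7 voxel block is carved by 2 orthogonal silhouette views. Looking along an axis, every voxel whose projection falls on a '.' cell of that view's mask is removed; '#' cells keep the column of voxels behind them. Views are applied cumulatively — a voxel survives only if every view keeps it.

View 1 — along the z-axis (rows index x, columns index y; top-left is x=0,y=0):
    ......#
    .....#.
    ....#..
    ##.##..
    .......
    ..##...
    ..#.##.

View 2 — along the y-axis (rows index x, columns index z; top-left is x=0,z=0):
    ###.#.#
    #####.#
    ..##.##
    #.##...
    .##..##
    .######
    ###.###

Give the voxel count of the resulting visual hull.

57 voxels

full grid |V| = 343
  1. axis=2 (XY plane), |mask|=12  ⇒  voxels=84
  2. axis=1 (XZ plane), |mask|=34  ⇒  voxels=57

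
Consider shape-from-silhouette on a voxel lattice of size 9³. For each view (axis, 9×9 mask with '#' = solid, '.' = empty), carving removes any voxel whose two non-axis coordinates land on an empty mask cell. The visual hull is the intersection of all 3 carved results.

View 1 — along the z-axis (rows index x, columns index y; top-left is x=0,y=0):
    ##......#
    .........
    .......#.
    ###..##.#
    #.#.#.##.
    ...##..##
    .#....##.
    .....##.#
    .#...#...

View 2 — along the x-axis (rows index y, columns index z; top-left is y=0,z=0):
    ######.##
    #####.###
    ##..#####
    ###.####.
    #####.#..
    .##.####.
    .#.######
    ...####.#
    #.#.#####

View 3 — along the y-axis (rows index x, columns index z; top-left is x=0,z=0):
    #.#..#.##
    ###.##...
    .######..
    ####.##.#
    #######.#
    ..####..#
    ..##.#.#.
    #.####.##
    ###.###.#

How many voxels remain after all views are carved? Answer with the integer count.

voxel count = 127

before carving: 729 voxels (9×9×9)
[1] z-view keeps 27 columns → grid now 243
[2] x-view keeps 61 columns → grid now 183
[3] y-view keeps 54 columns → grid now 127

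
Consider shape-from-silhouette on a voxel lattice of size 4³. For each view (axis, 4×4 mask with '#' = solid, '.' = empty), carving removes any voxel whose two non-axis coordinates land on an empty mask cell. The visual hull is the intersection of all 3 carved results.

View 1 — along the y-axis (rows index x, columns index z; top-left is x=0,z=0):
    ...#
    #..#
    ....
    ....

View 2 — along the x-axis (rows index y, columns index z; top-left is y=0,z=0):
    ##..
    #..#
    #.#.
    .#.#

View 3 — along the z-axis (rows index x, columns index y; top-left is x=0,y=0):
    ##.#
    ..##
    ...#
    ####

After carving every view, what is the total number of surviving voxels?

start: 4×4×4 = 64 voxels
after view 1 [y-axis, 3 of 16 cells solid] → remaining = 12
after view 2 [x-axis, 8 of 16 cells solid] → remaining = 7
after view 3 [z-axis, 10 of 16 cells solid] → remaining = 4

voxel count = 4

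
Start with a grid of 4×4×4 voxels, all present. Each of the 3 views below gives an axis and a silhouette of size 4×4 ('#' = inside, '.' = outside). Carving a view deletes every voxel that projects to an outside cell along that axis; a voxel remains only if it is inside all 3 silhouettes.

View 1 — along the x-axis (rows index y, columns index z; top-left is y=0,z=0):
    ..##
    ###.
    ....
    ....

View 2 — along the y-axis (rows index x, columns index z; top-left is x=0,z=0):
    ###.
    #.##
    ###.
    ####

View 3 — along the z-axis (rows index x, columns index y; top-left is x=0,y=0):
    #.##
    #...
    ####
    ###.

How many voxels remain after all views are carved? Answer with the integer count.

|visual hull| = 12

before carving: 64 voxels (4×4×4)
V1 x: intersect with YZ mask (5 set) -- 20 left
V2 y: intersect with XZ mask (13 set) -- 17 left
V3 z: intersect with XY mask (11 set) -- 12 left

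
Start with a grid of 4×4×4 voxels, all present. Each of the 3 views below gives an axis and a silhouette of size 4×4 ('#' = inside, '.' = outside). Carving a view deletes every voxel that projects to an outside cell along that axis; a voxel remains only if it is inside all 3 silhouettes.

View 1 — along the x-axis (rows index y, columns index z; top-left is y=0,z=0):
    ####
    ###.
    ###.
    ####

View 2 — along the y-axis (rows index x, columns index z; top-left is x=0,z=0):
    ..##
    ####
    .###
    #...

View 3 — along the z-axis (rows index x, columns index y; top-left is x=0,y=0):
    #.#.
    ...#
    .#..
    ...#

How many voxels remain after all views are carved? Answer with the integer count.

remaining voxels: 10

before carving: 64 voxels (4×4×4)
[1] x-view keeps 14 columns → grid now 56
[2] y-view keeps 10 columns → grid now 34
[3] z-view keeps 5 columns → grid now 10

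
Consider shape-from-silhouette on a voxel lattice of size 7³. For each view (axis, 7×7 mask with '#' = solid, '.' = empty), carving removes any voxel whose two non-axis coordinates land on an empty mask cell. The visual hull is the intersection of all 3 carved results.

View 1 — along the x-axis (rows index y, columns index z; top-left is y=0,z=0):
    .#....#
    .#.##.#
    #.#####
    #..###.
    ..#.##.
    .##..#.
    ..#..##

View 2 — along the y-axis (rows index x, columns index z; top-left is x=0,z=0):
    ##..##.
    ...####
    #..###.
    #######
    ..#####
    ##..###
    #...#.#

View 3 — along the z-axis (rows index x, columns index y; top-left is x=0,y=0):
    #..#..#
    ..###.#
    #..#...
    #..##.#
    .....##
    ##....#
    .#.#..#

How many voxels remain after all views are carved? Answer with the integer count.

initial block: 7^3 = 343
[1] x-view keeps 25 columns → grid now 175
[2] y-view keeps 32 columns → grid now 117
[3] z-view keeps 21 columns → grid now 49

remaining voxels: 49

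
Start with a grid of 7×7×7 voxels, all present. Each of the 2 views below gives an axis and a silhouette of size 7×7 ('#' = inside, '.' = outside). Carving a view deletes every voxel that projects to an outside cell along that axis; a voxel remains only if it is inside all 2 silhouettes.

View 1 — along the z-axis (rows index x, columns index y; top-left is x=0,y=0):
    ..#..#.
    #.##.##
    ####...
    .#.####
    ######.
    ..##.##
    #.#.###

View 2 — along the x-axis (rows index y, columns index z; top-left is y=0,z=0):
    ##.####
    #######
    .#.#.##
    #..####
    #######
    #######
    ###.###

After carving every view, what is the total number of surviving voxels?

voxel count = 181

initial block: 7^3 = 343
V1 z: intersect with XY mask (31 set) -- 217 left
V2 x: intersect with YZ mask (42 set) -- 181 left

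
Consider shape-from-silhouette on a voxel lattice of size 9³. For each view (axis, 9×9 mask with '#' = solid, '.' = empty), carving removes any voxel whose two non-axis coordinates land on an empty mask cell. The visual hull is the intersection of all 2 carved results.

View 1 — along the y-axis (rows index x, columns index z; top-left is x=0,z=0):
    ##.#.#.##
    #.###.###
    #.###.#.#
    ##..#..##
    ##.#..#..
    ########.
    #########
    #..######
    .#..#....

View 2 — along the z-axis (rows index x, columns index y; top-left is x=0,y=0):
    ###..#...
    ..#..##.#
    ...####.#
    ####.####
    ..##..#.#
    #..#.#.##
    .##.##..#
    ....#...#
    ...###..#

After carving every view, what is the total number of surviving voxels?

full grid |V| = 729
carve view 1 (along y, XZ-mask fill 54/81): 486 voxels remain
carve view 2 (along z, XY-mask fill 41/81): 245 voxels remain

245 voxels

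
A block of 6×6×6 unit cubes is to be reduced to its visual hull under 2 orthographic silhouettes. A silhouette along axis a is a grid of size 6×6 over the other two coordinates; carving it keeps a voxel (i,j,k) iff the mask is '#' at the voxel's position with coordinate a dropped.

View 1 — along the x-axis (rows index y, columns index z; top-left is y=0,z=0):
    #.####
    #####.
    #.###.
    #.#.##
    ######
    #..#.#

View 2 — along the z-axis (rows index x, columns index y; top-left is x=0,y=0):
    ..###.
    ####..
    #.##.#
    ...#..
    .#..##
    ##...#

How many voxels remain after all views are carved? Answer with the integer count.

remaining voxels: 79

initial block: 6^3 = 216
step 1: project along x, AND mask (27/36) → |grid| = 162
step 2: project along z, AND mask (18/36) → |grid| = 79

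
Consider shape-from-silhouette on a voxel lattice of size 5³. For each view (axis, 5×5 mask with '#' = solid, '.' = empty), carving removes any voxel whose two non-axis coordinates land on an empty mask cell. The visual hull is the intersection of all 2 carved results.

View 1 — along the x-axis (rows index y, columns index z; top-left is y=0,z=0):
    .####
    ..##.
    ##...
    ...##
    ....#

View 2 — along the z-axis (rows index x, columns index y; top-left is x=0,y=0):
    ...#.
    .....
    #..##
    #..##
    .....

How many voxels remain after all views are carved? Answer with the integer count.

full grid |V| = 125
V1 x: intersect with YZ mask (11 set) -- 55 left
V2 z: intersect with XY mask (7 set) -- 16 left

voxel count = 16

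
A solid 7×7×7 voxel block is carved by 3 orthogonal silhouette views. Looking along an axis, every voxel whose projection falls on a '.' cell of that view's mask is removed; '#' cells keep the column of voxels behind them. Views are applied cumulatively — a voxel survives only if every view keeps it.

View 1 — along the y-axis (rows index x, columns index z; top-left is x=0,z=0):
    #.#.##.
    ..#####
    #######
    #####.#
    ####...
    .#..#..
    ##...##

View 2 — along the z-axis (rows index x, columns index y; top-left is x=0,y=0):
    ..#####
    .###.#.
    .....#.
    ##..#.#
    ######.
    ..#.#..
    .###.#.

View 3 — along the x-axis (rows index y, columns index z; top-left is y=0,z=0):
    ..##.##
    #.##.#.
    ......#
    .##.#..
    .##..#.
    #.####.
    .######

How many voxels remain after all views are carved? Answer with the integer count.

initial block: 7^3 = 343
step 1: project along y, AND mask (32/49) → |grid| = 224
step 2: project along z, AND mask (26/49) → |grid| = 115
step 3: project along x, AND mask (26/49) → |grid| = 58

58 voxels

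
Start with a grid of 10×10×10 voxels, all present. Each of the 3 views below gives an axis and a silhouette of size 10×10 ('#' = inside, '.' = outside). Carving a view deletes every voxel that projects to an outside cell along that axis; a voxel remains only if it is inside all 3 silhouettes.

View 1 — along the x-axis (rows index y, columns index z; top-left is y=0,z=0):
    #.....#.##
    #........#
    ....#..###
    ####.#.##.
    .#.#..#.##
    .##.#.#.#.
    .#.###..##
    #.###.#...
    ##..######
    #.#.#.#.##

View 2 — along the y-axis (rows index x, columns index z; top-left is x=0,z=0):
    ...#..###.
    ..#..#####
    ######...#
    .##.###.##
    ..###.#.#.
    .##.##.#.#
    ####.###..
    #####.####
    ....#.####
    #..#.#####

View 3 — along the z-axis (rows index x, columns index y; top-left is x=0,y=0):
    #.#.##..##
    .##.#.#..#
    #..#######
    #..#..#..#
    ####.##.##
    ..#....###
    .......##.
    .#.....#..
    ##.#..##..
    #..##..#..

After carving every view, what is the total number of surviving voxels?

start: 10×10×10 = 1000 voxels
[1] x-view keeps 52 columns → grid now 520
[2] y-view keeps 63 columns → grid now 329
[3] z-view keeps 48 columns → grid now 153

153 voxels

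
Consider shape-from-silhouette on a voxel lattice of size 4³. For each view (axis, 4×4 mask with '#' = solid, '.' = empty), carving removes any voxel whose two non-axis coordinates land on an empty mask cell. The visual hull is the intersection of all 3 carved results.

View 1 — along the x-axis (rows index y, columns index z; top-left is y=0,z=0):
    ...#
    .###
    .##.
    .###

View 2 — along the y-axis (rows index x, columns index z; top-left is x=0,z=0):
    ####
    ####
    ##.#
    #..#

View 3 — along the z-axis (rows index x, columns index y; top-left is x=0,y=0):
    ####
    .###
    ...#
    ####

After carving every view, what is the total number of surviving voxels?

start: 4×4×4 = 64 voxels
step 1: project along x, AND mask (9/16) → |grid| = 36
step 2: project along y, AND mask (13/16) → |grid| = 27
step 3: project along z, AND mask (12/16) → |grid| = 22

|visual hull| = 22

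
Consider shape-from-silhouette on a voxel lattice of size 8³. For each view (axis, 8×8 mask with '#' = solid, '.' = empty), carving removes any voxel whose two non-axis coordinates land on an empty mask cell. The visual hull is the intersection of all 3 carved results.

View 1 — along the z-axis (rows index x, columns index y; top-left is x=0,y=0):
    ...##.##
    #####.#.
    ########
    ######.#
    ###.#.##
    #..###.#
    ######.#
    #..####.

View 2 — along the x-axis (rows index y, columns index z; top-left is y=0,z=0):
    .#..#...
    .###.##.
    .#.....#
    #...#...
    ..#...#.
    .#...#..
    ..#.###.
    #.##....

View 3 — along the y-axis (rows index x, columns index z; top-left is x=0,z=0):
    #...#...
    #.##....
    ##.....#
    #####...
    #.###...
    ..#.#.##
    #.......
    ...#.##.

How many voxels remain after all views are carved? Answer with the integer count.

49 voxels

start: 8×8×8 = 512 voxels
step 1: project along z, AND mask (48/64) → |grid| = 384
step 2: project along x, AND mask (22/64) → |grid| = 127
step 3: project along y, AND mask (25/64) → |grid| = 49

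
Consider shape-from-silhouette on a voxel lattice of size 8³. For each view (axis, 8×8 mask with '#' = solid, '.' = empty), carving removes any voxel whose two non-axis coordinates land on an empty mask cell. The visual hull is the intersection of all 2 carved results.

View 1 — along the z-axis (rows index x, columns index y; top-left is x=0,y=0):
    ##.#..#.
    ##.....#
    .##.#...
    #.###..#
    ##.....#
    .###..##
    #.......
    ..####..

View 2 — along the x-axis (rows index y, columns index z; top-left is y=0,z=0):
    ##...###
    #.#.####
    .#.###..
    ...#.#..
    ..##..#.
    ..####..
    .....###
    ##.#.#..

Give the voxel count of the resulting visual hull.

start: 8×8×8 = 512 voxels
after view 1 [z-axis, 28 of 64 cells solid] → remaining = 224
after view 2 [x-axis, 31 of 64 cells solid] → remaining = 114

voxel count = 114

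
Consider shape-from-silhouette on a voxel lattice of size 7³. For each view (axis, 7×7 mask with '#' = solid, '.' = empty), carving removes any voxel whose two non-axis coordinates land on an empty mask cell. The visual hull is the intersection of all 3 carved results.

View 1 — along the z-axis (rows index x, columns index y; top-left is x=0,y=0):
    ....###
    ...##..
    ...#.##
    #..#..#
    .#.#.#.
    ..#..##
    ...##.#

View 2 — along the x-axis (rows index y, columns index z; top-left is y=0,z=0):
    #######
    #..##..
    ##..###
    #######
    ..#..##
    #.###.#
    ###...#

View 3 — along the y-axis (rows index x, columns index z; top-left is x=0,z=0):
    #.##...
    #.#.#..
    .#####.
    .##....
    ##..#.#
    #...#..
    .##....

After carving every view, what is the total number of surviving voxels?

45 voxels

initial block: 7^3 = 343
  1. axis=2 (XY plane), |mask|=20  ⇒  voxels=140
  2. axis=0 (YZ plane), |mask|=34  ⇒  voxels=99
  3. axis=1 (XZ plane), |mask|=21  ⇒  voxels=45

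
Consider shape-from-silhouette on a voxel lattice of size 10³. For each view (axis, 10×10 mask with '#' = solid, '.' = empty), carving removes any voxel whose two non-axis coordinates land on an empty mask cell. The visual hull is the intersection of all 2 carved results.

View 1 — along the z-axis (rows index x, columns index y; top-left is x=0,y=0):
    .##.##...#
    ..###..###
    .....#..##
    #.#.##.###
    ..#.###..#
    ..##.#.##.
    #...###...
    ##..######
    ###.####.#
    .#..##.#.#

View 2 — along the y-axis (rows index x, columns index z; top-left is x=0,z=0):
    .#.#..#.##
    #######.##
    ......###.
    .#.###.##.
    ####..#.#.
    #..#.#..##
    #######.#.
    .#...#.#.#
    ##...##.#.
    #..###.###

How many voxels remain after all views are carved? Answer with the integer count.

|visual hull| = 324

before carving: 1000 voxels (10×10×10)
carve view 1 (along z, XY-mask fill 56/100): 560 voxels remain
carve view 2 (along y, XZ-mask fill 58/100): 324 voxels remain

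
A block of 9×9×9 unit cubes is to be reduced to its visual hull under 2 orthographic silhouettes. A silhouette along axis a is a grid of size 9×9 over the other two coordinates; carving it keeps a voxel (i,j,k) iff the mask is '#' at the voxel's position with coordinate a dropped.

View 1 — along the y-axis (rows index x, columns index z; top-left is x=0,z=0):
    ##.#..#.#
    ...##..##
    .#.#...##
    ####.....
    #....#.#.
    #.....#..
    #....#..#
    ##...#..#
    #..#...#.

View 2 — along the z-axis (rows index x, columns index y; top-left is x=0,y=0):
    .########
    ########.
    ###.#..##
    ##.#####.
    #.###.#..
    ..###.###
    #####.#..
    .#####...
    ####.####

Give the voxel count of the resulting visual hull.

initial block: 9^3 = 729
step 1: project along y, AND mask (32/81) → |grid| = 288
step 2: project along z, AND mask (59/81) → |grid| = 213

remaining voxels: 213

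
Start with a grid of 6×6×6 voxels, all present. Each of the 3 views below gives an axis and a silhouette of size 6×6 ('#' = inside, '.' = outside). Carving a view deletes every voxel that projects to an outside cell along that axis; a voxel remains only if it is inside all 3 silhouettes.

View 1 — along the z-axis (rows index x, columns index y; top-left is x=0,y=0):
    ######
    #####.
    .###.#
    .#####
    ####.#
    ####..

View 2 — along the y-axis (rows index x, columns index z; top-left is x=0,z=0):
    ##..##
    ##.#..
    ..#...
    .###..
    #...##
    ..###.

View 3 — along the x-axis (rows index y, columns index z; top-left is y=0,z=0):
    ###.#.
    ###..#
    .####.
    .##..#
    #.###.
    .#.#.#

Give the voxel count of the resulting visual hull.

remaining voxels: 51

start: 6×6×6 = 216 voxels
V1 z: intersect with XY mask (29 set) -- 174 left
V2 y: intersect with XZ mask (17 set) -- 85 left
V3 x: intersect with YZ mask (22 set) -- 51 left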